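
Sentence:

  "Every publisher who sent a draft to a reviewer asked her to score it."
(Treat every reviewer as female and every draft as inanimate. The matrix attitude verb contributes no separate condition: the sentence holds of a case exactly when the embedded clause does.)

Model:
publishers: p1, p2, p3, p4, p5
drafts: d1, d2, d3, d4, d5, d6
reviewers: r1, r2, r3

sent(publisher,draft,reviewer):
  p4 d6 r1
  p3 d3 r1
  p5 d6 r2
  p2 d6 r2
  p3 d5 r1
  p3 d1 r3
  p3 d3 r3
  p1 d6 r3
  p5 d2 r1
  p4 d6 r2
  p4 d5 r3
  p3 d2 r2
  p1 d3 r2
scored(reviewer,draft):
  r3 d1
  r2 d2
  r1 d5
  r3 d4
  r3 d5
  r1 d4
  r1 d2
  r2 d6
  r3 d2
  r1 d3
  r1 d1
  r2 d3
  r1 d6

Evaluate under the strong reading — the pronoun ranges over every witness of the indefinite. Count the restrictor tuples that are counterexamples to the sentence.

"her" takes "a reviewer" as antecedent and "it" takes "a draft"; both are donkey pronouns co-varying with the restrictor.
Strong reading: for every (p,d,r) with sent(p,d,r), scored(r,d).
Restrictor triples: (p1,d3,r2)→scored(r2,d3) ✓  (p1,d6,r3)→scored(r3,d6) ✗  (p2,d6,r2)→scored(r2,d6) ✓  (p3,d1,r3)→scored(r3,d1) ✓  (p3,d2,r2)→scored(r2,d2) ✓  (p3,d3,r1)→scored(r1,d3) ✓  (p3,d3,r3)→scored(r3,d3) ✗  (p3,d5,r1)→scored(r1,d5) ✓  (p4,d5,r3)→scored(r3,d5) ✓  (p4,d6,r1)→scored(r1,d6) ✓  (p4,d6,r2)→scored(r2,d6) ✓  (p5,d2,r1)→scored(r1,d2) ✓  (p5,d6,r2)→scored(r2,d6) ✓
Counterexamples (restrictor triples failing the scope): 2.

2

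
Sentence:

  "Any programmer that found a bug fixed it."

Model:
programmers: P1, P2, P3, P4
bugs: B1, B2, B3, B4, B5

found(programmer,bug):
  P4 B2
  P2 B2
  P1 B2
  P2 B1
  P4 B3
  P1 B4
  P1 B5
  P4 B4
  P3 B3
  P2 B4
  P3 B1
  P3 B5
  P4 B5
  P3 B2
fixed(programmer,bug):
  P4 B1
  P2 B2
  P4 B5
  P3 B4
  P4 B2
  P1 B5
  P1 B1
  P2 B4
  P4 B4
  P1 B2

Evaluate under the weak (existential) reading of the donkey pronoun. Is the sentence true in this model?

"it" takes "a bug" as antecedent — a donkey pronoun bound across the clause boundary.
Weak reading: every programmer p with some found-bug has at least one found-bug b such that fixed(p,b).
Per programmer: P1:✓  P2:✓  P3:✗  P4:✓
P3 has no witness among its found-bugs.

False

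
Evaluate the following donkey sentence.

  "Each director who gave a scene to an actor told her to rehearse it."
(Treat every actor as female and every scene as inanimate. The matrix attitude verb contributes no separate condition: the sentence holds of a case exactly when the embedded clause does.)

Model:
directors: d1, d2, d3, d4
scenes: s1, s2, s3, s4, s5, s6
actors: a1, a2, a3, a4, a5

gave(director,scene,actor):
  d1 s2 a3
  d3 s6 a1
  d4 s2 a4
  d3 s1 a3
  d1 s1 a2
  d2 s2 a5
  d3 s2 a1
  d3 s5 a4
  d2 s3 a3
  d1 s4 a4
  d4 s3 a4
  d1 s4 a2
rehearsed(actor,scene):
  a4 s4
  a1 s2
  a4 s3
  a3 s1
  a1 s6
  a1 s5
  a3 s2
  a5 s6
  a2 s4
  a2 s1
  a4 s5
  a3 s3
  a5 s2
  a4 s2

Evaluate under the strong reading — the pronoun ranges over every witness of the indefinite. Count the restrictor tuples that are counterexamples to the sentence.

"her" takes "an actor" as antecedent and "it" takes "a scene"; both are donkey pronouns co-varying with the restrictor.
Strong reading: for every (d,s,a) with gave(d,s,a), rehearsed(a,s).
Restrictor triples: (d1,s1,a2)→rehearsed(a2,s1) ✓  (d1,s2,a3)→rehearsed(a3,s2) ✓  (d1,s4,a2)→rehearsed(a2,s4) ✓  (d1,s4,a4)→rehearsed(a4,s4) ✓  (d2,s2,a5)→rehearsed(a5,s2) ✓  (d2,s3,a3)→rehearsed(a3,s3) ✓  (d3,s1,a3)→rehearsed(a3,s1) ✓  (d3,s2,a1)→rehearsed(a1,s2) ✓  (d3,s5,a4)→rehearsed(a4,s5) ✓  (d3,s6,a1)→rehearsed(a1,s6) ✓  (d4,s2,a4)→rehearsed(a4,s2) ✓  (d4,s3,a4)→rehearsed(a4,s3) ✓
Counterexamples (restrictor triples failing the scope): 0.

0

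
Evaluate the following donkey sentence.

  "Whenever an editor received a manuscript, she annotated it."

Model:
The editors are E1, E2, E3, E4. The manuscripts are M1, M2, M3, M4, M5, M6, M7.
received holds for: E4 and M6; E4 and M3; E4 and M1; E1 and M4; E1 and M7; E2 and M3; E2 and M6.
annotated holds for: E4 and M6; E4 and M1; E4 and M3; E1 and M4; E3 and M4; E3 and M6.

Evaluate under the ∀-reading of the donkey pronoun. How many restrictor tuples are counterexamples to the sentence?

3

"it" takes "a manuscript" as antecedent — a donkey pronoun bound across the clause boundary.
Strong reading: for every (e,m) with received(e,m), annotated(e,m).
Restrictor pairs: (E1,M4) ✓  (E1,M7) ✗  (E2,M3) ✗  (E2,M6) ✗  (E4,M1) ✓  (E4,M3) ✓  (E4,M6) ✓
Counterexamples (restrictor pairs failing the scope): 3.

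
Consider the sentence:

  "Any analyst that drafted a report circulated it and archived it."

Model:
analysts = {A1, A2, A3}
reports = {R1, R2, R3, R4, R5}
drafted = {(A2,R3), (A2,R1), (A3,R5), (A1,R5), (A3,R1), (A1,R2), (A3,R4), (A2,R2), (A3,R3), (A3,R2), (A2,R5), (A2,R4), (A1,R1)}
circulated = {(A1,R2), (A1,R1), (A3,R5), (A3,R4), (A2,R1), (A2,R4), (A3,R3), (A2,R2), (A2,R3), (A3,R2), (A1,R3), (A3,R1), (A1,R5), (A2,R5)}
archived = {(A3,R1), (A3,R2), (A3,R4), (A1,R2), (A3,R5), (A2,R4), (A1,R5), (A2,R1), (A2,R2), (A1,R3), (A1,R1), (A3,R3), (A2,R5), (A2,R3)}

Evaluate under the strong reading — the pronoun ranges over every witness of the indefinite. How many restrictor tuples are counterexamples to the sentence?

0

"it" takes "a report" as antecedent — a donkey pronoun bound across the clause boundary.
Strong reading: for every (a,r) with drafted(a,r), circulated(a,r) ∧ archived(a,r).
Restrictor pairs: (A1,R1) ✓  (A1,R2) ✓  (A1,R5) ✓  (A2,R1) ✓  (A2,R2) ✓  (A2,R3) ✓  (A2,R4) ✓  (A2,R5) ✓  (A3,R1) ✓  (A3,R2) ✓  (A3,R3) ✓  (A3,R4) ✓  (A3,R5) ✓
Counterexamples (restrictor pairs failing the scope): 0.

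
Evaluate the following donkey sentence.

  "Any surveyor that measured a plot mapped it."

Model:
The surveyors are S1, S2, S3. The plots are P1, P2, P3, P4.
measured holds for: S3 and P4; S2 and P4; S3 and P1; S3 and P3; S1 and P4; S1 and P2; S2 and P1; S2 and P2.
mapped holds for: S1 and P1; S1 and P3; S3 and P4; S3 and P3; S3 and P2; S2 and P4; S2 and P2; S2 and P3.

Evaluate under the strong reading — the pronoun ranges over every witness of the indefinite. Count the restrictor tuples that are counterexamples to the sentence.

"it" takes "a plot" as antecedent — a donkey pronoun bound across the clause boundary.
Strong reading: for every (s,p) with measured(s,p), mapped(s,p).
Restrictor pairs: (S1,P2) ✗  (S1,P4) ✗  (S2,P1) ✗  (S2,P2) ✓  (S2,P4) ✓  (S3,P1) ✗  (S3,P3) ✓  (S3,P4) ✓
Counterexamples (restrictor pairs failing the scope): 4.

4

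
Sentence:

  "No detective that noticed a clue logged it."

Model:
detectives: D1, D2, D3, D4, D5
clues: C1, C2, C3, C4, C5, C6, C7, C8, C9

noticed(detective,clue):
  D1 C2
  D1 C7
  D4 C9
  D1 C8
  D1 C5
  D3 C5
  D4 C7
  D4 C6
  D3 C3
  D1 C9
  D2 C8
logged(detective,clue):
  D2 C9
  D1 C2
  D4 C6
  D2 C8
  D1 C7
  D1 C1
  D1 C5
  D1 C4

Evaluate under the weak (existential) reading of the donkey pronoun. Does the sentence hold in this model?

False

"it" takes "a clue" as antecedent — a donkey pronoun bound across the clause boundary.
Truth condition: for no (d,c) with noticed(d,c) does logged(d,c) hold.
Restrictor pairs — does the scope hold? (D1,C2):holds  (D1,C5):holds  (D1,C7):holds  (D1,C8):fails  (D1,C9):fails  (D2,C8):holds  (D3,C3):fails  (D3,C5):fails  (D4,C6):holds  (D4,C7):fails  (D4,C9):fails
Scope holds for 5 pair(s), so the sentence is false.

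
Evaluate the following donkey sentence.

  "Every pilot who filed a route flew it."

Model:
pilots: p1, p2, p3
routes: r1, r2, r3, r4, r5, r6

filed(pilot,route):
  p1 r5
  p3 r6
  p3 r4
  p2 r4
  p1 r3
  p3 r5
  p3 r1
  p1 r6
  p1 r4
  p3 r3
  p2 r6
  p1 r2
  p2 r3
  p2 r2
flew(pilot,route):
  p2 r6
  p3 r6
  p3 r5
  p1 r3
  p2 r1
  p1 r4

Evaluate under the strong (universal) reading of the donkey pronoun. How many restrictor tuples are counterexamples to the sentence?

9

"it" takes "a route" as antecedent — a donkey pronoun bound across the clause boundary.
Strong reading: for every (p,r) with filed(p,r), flew(p,r).
Restrictor pairs: (p1,r2) ✗  (p1,r3) ✓  (p1,r4) ✓  (p1,r5) ✗  (p1,r6) ✗  (p2,r2) ✗  (p2,r3) ✗  (p2,r4) ✗  (p2,r6) ✓  (p3,r1) ✗  (p3,r3) ✗  (p3,r4) ✗  (p3,r5) ✓  (p3,r6) ✓
Counterexamples (restrictor pairs failing the scope): 9.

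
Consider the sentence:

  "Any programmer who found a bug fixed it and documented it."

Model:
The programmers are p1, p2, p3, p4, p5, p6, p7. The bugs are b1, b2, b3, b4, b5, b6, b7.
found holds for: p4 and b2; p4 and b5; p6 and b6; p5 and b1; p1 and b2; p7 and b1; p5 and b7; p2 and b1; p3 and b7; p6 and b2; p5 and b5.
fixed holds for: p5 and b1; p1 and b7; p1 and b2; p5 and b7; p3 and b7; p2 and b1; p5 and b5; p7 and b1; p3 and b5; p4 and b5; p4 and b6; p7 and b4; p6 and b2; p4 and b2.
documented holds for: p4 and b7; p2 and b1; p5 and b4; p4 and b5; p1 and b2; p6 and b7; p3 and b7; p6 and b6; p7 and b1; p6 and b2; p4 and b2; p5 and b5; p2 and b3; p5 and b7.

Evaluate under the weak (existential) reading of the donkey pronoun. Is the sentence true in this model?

"it" takes "a bug" as antecedent — a donkey pronoun bound across the clause boundary.
Weak reading: every programmer p with some found-bug has at least one found-bug b such that fixed(p,b) ∧ documented(p,b).
Per programmer: p1:✓  p2:✓  p3:✓  p4:✓  p5:✓  p6:✓  p7:✓
Every programmer in the restrictor has a witness.

True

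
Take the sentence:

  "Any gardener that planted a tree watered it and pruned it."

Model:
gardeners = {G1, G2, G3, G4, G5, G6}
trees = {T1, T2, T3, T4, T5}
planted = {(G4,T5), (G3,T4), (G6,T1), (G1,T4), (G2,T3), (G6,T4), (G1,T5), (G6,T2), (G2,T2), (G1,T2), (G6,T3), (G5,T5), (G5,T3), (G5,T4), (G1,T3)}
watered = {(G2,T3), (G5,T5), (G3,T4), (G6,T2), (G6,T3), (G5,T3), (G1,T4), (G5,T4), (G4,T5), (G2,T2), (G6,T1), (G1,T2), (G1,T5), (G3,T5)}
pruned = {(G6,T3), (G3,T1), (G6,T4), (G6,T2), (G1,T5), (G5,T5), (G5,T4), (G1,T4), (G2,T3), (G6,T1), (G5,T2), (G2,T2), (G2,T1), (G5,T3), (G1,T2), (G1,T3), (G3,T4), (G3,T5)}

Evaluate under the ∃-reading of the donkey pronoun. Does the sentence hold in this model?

False

"it" takes "a tree" as antecedent — a donkey pronoun bound across the clause boundary.
Weak reading: every gardener g with some planted-tree has at least one planted-tree t such that watered(g,t) ∧ pruned(g,t).
Per gardener: G1:✓  G2:✓  G3:✓  G4:✗  G5:✓  G6:✓
G4 has no witness among its planted-trees.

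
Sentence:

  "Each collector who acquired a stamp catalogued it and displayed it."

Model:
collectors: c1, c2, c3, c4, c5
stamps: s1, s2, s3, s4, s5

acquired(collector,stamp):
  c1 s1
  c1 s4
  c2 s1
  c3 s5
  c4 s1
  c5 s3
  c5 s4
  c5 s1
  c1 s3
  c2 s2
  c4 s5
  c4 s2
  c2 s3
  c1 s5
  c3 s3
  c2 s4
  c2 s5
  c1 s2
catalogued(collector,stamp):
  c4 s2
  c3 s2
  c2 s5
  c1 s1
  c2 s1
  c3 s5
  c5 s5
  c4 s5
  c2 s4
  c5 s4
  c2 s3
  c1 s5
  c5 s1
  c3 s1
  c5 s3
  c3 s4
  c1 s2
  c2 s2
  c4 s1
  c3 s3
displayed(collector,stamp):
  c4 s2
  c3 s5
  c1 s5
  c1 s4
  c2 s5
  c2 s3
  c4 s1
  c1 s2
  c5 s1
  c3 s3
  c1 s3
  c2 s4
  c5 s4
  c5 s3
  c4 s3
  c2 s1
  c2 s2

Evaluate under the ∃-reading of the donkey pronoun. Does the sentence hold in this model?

True

"it" takes "a stamp" as antecedent — a donkey pronoun bound across the clause boundary.
Weak reading: every collector c with some acquired-stamp has at least one acquired-stamp s such that catalogued(c,s) ∧ displayed(c,s).
Per collector: c1:✓  c2:✓  c3:✓  c4:✓  c5:✓
Every collector in the restrictor has a witness.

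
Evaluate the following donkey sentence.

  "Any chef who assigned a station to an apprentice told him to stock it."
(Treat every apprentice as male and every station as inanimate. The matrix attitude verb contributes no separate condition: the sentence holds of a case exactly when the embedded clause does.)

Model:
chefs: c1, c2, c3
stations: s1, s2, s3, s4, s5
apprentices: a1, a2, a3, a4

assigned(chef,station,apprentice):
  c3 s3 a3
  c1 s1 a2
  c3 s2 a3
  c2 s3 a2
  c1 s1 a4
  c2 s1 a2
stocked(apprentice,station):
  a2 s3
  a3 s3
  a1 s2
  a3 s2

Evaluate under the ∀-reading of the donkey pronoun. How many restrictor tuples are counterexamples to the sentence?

3

"him" takes "an apprentice" as antecedent and "it" takes "a station"; both are donkey pronouns co-varying with the restrictor.
Strong reading: for every (c,s,a) with assigned(c,s,a), stocked(a,s).
Restrictor triples: (c1,s1,a2)→stocked(a2,s1) ✗  (c1,s1,a4)→stocked(a4,s1) ✗  (c2,s1,a2)→stocked(a2,s1) ✗  (c2,s3,a2)→stocked(a2,s3) ✓  (c3,s2,a3)→stocked(a3,s2) ✓  (c3,s3,a3)→stocked(a3,s3) ✓
Counterexamples (restrictor triples failing the scope): 3.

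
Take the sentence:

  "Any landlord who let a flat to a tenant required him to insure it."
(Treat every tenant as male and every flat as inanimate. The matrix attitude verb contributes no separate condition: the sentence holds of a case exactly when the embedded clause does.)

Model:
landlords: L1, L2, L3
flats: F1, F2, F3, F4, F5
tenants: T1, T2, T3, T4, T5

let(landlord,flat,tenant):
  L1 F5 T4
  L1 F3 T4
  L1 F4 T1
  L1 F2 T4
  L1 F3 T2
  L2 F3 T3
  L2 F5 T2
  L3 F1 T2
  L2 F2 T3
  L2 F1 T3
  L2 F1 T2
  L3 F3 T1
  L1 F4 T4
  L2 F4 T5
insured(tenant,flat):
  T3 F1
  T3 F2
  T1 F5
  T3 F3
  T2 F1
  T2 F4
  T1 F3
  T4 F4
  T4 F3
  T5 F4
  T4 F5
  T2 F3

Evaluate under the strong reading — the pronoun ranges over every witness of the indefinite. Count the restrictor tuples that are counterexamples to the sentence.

3

"him" takes "a tenant" as antecedent and "it" takes "a flat"; both are donkey pronouns co-varying with the restrictor.
Strong reading: for every (l,f,t) with let(l,f,t), insured(t,f).
Restrictor triples: (L1,F2,T4)→insured(T4,F2) ✗  (L1,F3,T2)→insured(T2,F3) ✓  (L1,F3,T4)→insured(T4,F3) ✓  (L1,F4,T1)→insured(T1,F4) ✗  (L1,F4,T4)→insured(T4,F4) ✓  (L1,F5,T4)→insured(T4,F5) ✓  (L2,F1,T2)→insured(T2,F1) ✓  (L2,F1,T3)→insured(T3,F1) ✓  (L2,F2,T3)→insured(T3,F2) ✓  (L2,F3,T3)→insured(T3,F3) ✓  (L2,F4,T5)→insured(T5,F4) ✓  (L2,F5,T2)→insured(T2,F5) ✗  (L3,F1,T2)→insured(T2,F1) ✓  (L3,F3,T1)→insured(T1,F3) ✓
Counterexamples (restrictor triples failing the scope): 3.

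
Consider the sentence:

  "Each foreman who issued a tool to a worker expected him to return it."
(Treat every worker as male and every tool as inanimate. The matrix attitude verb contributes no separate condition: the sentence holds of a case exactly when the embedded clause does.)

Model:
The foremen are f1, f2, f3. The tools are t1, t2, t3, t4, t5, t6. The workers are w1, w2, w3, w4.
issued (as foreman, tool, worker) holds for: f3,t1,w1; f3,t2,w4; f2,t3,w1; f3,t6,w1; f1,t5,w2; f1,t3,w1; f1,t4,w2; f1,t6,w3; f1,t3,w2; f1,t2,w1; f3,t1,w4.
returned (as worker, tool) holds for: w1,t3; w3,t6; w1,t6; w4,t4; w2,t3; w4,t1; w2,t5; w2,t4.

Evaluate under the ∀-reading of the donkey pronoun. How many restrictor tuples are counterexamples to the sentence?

3

"him" takes "a worker" as antecedent and "it" takes "a tool"; both are donkey pronouns co-varying with the restrictor.
Strong reading: for every (f,t,w) with issued(f,t,w), returned(w,t).
Restrictor triples: (f1,t2,w1)→returned(w1,t2) ✗  (f1,t3,w1)→returned(w1,t3) ✓  (f1,t3,w2)→returned(w2,t3) ✓  (f1,t4,w2)→returned(w2,t4) ✓  (f1,t5,w2)→returned(w2,t5) ✓  (f1,t6,w3)→returned(w3,t6) ✓  (f2,t3,w1)→returned(w1,t3) ✓  (f3,t1,w1)→returned(w1,t1) ✗  (f3,t1,w4)→returned(w4,t1) ✓  (f3,t2,w4)→returned(w4,t2) ✗  (f3,t6,w1)→returned(w1,t6) ✓
Counterexamples (restrictor triples failing the scope): 3.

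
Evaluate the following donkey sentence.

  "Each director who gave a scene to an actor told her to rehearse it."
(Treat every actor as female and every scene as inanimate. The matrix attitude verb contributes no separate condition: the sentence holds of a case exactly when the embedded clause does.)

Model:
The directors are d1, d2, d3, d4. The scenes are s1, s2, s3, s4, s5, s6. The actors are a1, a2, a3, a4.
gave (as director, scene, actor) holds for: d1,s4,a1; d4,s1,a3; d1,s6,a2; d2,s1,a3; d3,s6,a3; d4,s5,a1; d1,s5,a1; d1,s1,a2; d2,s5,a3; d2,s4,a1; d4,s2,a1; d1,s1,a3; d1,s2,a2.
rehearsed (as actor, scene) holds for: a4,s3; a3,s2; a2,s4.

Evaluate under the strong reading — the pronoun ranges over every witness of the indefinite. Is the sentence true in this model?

False

"her" takes "an actor" as antecedent and "it" takes "a scene"; both are donkey pronouns co-varying with the restrictor.
Strong reading: for every (d,s,a) with gave(d,s,a), rehearsed(a,s).
Restrictor triples: (d1,s1,a2)→rehearsed(a2,s1) ✗  (d1,s1,a3)→rehearsed(a3,s1) ✗  (d1,s2,a2)→rehearsed(a2,s2) ✗  (d1,s4,a1)→rehearsed(a1,s4) ✗  (d1,s5,a1)→rehearsed(a1,s5) ✗  (d1,s6,a2)→rehearsed(a2,s6) ✗  (d2,s1,a3)→rehearsed(a3,s1) ✗  (d2,s4,a1)→rehearsed(a1,s4) ✗  (d2,s5,a3)→rehearsed(a3,s5) ✗  (d3,s6,a3)→rehearsed(a3,s6) ✗  (d4,s1,a3)→rehearsed(a3,s1) ✗  (d4,s2,a1)→rehearsed(a1,s2) ✗  (d4,s5,a1)→rehearsed(a1,s5) ✗
Counterexample: (d1,s1,a2) — rehearsed(a2,s1) does not hold.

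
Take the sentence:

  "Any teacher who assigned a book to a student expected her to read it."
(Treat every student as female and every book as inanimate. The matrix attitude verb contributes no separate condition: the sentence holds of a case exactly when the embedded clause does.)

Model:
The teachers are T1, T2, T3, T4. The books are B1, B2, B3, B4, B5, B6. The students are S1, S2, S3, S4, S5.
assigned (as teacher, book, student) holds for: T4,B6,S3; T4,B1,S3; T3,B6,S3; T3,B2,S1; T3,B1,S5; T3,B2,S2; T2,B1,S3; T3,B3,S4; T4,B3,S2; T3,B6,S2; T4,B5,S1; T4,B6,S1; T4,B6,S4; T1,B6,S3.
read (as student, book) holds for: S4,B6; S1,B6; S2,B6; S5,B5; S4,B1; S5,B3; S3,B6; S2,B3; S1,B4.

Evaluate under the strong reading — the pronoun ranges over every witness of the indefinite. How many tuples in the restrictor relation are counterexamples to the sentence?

"her" takes "a student" as antecedent and "it" takes "a book"; both are donkey pronouns co-varying with the restrictor.
Strong reading: for every (t,b,s) with assigned(t,b,s), read(s,b).
Restrictor triples: (T1,B6,S3)→read(S3,B6) ✓  (T2,B1,S3)→read(S3,B1) ✗  (T3,B1,S5)→read(S5,B1) ✗  (T3,B2,S1)→read(S1,B2) ✗  (T3,B2,S2)→read(S2,B2) ✗  (T3,B3,S4)→read(S4,B3) ✗  (T3,B6,S2)→read(S2,B6) ✓  (T3,B6,S3)→read(S3,B6) ✓  (T4,B1,S3)→read(S3,B1) ✗  (T4,B3,S2)→read(S2,B3) ✓  (T4,B5,S1)→read(S1,B5) ✗  (T4,B6,S1)→read(S1,B6) ✓  (T4,B6,S3)→read(S3,B6) ✓  (T4,B6,S4)→read(S4,B6) ✓
Counterexamples (restrictor triples failing the scope): 7.

7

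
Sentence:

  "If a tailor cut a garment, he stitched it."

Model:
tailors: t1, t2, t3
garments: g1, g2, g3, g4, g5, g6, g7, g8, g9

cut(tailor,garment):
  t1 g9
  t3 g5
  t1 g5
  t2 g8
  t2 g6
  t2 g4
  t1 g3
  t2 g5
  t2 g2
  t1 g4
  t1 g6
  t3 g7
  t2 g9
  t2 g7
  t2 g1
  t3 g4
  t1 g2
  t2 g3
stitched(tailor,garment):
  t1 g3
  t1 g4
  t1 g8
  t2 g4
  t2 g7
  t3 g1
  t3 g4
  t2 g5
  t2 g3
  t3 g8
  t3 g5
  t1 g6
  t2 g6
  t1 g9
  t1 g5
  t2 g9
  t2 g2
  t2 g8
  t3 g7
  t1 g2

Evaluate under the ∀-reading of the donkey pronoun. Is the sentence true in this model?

"it" takes "a garment" as antecedent — a donkey pronoun bound across the clause boundary.
Strong reading: for every (t,g) with cut(t,g), stitched(t,g).
Restrictor pairs: (t1,g2) ✓  (t1,g3) ✓  (t1,g4) ✓  (t1,g5) ✓  (t1,g6) ✓  (t1,g9) ✓  (t2,g1) ✗  (t2,g2) ✓  (t2,g3) ✓  (t2,g4) ✓  (t2,g5) ✓  (t2,g6) ✓  (t2,g7) ✓  (t2,g8) ✓  (t2,g9) ✓  (t3,g4) ✓  (t3,g5) ✓  (t3,g7) ✓
Counterexample: (t2,g1) is in cut but fails the scope.

False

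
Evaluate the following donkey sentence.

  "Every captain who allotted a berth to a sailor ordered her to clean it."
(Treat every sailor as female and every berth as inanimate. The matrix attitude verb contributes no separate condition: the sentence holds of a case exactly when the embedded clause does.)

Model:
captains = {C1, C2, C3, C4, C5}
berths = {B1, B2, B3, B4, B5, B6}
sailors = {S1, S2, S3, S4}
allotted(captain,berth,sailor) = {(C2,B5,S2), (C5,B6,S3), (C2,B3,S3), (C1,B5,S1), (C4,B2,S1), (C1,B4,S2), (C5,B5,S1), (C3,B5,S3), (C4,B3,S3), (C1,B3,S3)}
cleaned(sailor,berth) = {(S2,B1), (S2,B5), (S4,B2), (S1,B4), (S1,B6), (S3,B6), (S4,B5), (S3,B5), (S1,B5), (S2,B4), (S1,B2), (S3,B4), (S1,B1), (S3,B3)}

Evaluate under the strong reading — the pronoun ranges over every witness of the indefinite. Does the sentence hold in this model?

"her" takes "a sailor" as antecedent and "it" takes "a berth"; both are donkey pronouns co-varying with the restrictor.
Strong reading: for every (c,b,s) with allotted(c,b,s), cleaned(s,b).
Restrictor triples: (C1,B3,S3)→cleaned(S3,B3) ✓  (C1,B4,S2)→cleaned(S2,B4) ✓  (C1,B5,S1)→cleaned(S1,B5) ✓  (C2,B3,S3)→cleaned(S3,B3) ✓  (C2,B5,S2)→cleaned(S2,B5) ✓  (C3,B5,S3)→cleaned(S3,B5) ✓  (C4,B2,S1)→cleaned(S1,B2) ✓  (C4,B3,S3)→cleaned(S3,B3) ✓  (C5,B5,S1)→cleaned(S1,B5) ✓  (C5,B6,S3)→cleaned(S3,B6) ✓
Every restrictor triple satisfies the scope.

True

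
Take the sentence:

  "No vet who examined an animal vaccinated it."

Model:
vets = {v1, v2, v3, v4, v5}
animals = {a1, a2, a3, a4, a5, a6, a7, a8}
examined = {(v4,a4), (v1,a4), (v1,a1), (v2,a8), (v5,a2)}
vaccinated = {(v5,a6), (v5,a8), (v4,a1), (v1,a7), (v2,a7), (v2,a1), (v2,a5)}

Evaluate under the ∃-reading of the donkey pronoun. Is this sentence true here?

"it" takes "an animal" as antecedent — a donkey pronoun bound across the clause boundary.
Truth condition: for no (v,a) with examined(v,a) does vaccinated(v,a) hold.
Restrictor pairs — does the scope hold? (v1,a1):fails  (v1,a4):fails  (v2,a8):fails  (v4,a4):fails  (v5,a2):fails
Scope holds for no restrictor pair, so the sentence is true.

True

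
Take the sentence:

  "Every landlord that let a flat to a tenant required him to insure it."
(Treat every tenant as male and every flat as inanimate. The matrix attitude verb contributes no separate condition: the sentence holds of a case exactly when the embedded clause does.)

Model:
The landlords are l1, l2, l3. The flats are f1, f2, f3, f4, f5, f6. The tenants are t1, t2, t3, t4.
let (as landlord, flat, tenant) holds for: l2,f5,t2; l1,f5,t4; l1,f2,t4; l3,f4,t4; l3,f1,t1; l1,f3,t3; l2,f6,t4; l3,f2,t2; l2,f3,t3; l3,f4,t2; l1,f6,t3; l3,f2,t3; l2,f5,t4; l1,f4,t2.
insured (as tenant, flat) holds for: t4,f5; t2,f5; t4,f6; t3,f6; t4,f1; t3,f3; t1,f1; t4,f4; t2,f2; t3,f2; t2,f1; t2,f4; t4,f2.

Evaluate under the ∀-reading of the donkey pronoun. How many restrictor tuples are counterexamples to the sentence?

"him" takes "a tenant" as antecedent and "it" takes "a flat"; both are donkey pronouns co-varying with the restrictor.
Strong reading: for every (l,f,t) with let(l,f,t), insured(t,f).
Restrictor triples: (l1,f2,t4)→insured(t4,f2) ✓  (l1,f3,t3)→insured(t3,f3) ✓  (l1,f4,t2)→insured(t2,f4) ✓  (l1,f5,t4)→insured(t4,f5) ✓  (l1,f6,t3)→insured(t3,f6) ✓  (l2,f3,t3)→insured(t3,f3) ✓  (l2,f5,t2)→insured(t2,f5) ✓  (l2,f5,t4)→insured(t4,f5) ✓  (l2,f6,t4)→insured(t4,f6) ✓  (l3,f1,t1)→insured(t1,f1) ✓  (l3,f2,t2)→insured(t2,f2) ✓  (l3,f2,t3)→insured(t3,f2) ✓  (l3,f4,t2)→insured(t2,f4) ✓  (l3,f4,t4)→insured(t4,f4) ✓
Counterexamples (restrictor triples failing the scope): 0.

0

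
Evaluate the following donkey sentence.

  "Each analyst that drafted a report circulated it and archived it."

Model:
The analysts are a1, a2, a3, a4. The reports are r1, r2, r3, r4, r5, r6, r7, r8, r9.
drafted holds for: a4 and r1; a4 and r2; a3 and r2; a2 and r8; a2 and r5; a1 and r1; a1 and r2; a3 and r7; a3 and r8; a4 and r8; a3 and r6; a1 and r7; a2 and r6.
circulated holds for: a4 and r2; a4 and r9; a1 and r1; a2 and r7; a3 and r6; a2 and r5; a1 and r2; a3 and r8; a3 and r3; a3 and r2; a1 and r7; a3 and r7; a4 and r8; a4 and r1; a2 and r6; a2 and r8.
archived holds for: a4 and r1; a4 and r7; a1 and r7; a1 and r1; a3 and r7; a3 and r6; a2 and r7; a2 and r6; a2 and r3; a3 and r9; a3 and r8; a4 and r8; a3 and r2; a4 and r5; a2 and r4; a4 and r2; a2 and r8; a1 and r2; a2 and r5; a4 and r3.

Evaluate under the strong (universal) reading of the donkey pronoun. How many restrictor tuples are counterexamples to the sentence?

"it" takes "a report" as antecedent — a donkey pronoun bound across the clause boundary.
Strong reading: for every (a,r) with drafted(a,r), circulated(a,r) ∧ archived(a,r).
Restrictor pairs: (a1,r1) ✓  (a1,r2) ✓  (a1,r7) ✓  (a2,r5) ✓  (a2,r6) ✓  (a2,r8) ✓  (a3,r2) ✓  (a3,r6) ✓  (a3,r7) ✓  (a3,r8) ✓  (a4,r1) ✓  (a4,r2) ✓  (a4,r8) ✓
Counterexamples (restrictor pairs failing the scope): 0.

0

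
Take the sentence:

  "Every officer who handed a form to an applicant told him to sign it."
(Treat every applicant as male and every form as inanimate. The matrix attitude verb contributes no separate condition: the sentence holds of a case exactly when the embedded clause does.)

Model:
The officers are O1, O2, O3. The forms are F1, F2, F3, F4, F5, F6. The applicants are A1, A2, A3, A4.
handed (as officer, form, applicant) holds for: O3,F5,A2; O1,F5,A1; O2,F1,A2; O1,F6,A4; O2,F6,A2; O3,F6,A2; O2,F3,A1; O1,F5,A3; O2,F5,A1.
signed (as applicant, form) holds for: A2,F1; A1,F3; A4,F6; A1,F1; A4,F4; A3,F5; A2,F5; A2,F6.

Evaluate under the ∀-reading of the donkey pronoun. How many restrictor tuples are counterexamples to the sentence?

"him" takes "an applicant" as antecedent and "it" takes "a form"; both are donkey pronouns co-varying with the restrictor.
Strong reading: for every (o,f,a) with handed(o,f,a), signed(a,f).
Restrictor triples: (O1,F5,A1)→signed(A1,F5) ✗  (O1,F5,A3)→signed(A3,F5) ✓  (O1,F6,A4)→signed(A4,F6) ✓  (O2,F1,A2)→signed(A2,F1) ✓  (O2,F3,A1)→signed(A1,F3) ✓  (O2,F5,A1)→signed(A1,F5) ✗  (O2,F6,A2)→signed(A2,F6) ✓  (O3,F5,A2)→signed(A2,F5) ✓  (O3,F6,A2)→signed(A2,F6) ✓
Counterexamples (restrictor triples failing the scope): 2.

2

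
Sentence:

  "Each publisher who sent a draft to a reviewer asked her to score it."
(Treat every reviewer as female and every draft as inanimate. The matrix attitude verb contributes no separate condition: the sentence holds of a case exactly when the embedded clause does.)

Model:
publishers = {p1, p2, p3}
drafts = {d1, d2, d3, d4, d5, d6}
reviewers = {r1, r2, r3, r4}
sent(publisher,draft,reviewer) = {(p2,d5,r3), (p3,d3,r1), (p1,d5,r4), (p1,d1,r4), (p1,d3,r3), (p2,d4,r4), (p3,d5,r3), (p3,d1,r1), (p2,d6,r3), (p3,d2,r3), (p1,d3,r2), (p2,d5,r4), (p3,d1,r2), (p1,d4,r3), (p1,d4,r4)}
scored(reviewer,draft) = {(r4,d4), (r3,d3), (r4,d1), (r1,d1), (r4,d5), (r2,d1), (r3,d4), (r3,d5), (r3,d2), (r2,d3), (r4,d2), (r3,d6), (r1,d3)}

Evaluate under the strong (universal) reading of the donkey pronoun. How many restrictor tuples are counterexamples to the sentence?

"her" takes "a reviewer" as antecedent and "it" takes "a draft"; both are donkey pronouns co-varying with the restrictor.
Strong reading: for every (p,d,r) with sent(p,d,r), scored(r,d).
Restrictor triples: (p1,d1,r4)→scored(r4,d1) ✓  (p1,d3,r2)→scored(r2,d3) ✓  (p1,d3,r3)→scored(r3,d3) ✓  (p1,d4,r3)→scored(r3,d4) ✓  (p1,d4,r4)→scored(r4,d4) ✓  (p1,d5,r4)→scored(r4,d5) ✓  (p2,d4,r4)→scored(r4,d4) ✓  (p2,d5,r3)→scored(r3,d5) ✓  (p2,d5,r4)→scored(r4,d5) ✓  (p2,d6,r3)→scored(r3,d6) ✓  (p3,d1,r1)→scored(r1,d1) ✓  (p3,d1,r2)→scored(r2,d1) ✓  (p3,d2,r3)→scored(r3,d2) ✓  (p3,d3,r1)→scored(r1,d3) ✓  (p3,d5,r3)→scored(r3,d5) ✓
Counterexamples (restrictor triples failing the scope): 0.

0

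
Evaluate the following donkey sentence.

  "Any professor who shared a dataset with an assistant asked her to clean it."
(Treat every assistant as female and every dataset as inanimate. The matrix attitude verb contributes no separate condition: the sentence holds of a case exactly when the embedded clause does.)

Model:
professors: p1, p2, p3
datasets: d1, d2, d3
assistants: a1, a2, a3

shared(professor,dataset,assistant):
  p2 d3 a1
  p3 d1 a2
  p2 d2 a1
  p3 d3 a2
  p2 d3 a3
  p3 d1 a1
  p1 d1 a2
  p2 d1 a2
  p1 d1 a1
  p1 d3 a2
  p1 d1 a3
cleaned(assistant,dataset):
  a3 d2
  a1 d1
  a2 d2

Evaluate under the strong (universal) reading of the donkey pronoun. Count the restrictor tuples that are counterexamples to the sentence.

"her" takes "an assistant" as antecedent and "it" takes "a dataset"; both are donkey pronouns co-varying with the restrictor.
Strong reading: for every (p,d,a) with shared(p,d,a), cleaned(a,d).
Restrictor triples: (p1,d1,a1)→cleaned(a1,d1) ✓  (p1,d1,a2)→cleaned(a2,d1) ✗  (p1,d1,a3)→cleaned(a3,d1) ✗  (p1,d3,a2)→cleaned(a2,d3) ✗  (p2,d1,a2)→cleaned(a2,d1) ✗  (p2,d2,a1)→cleaned(a1,d2) ✗  (p2,d3,a1)→cleaned(a1,d3) ✗  (p2,d3,a3)→cleaned(a3,d3) ✗  (p3,d1,a1)→cleaned(a1,d1) ✓  (p3,d1,a2)→cleaned(a2,d1) ✗  (p3,d3,a2)→cleaned(a2,d3) ✗
Counterexamples (restrictor triples failing the scope): 9.

9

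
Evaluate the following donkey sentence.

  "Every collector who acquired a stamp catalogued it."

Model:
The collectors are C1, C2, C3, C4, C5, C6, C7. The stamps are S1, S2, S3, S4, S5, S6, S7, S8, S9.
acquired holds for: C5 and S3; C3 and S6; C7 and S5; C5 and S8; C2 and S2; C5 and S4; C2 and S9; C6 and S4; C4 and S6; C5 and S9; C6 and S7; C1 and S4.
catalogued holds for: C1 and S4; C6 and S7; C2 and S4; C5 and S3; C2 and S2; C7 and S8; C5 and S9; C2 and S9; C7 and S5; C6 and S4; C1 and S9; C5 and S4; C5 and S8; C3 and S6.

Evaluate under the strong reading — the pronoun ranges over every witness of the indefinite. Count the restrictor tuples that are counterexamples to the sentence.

1

"it" takes "a stamp" as antecedent — a donkey pronoun bound across the clause boundary.
Strong reading: for every (c,s) with acquired(c,s), catalogued(c,s).
Restrictor pairs: (C1,S4) ✓  (C2,S2) ✓  (C2,S9) ✓  (C3,S6) ✓  (C4,S6) ✗  (C5,S3) ✓  (C5,S4) ✓  (C5,S8) ✓  (C5,S9) ✓  (C6,S4) ✓  (C6,S7) ✓  (C7,S5) ✓
Counterexamples (restrictor pairs failing the scope): 1.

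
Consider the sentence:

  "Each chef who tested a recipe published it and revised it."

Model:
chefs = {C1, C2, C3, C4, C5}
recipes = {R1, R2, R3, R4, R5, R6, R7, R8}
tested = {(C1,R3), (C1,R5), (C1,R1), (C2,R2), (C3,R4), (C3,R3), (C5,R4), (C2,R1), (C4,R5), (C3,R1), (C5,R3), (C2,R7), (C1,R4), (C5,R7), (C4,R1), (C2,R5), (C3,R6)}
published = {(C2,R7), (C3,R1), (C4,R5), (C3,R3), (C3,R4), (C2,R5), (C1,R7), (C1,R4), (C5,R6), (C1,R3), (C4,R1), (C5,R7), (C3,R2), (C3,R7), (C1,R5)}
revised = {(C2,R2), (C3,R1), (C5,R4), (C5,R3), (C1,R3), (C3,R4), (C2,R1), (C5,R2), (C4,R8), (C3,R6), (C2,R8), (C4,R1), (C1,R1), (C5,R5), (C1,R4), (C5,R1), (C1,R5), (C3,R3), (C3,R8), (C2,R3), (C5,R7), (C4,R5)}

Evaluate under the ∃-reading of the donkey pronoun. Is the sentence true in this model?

False

"it" takes "a recipe" as antecedent — a donkey pronoun bound across the clause boundary.
Weak reading: every chef c with some tested-recipe has at least one tested-recipe r such that published(c,r) ∧ revised(c,r).
Per chef: C1:✓  C2:✗  C3:✓  C4:✓  C5:✓
C2 has no witness among its tested-recipes.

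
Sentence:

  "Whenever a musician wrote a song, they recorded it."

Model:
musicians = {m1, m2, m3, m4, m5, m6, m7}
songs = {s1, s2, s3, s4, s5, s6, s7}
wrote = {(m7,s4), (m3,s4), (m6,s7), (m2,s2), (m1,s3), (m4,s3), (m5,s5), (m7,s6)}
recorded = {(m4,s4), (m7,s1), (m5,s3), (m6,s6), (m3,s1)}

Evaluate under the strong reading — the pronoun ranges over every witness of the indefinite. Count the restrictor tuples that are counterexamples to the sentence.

8

"it" takes "a song" as antecedent — a donkey pronoun bound across the clause boundary.
Strong reading: for every (m,s) with wrote(m,s), recorded(m,s).
Restrictor pairs: (m1,s3) ✗  (m2,s2) ✗  (m3,s4) ✗  (m4,s3) ✗  (m5,s5) ✗  (m6,s7) ✗  (m7,s4) ✗  (m7,s6) ✗
Counterexamples (restrictor pairs failing the scope): 8.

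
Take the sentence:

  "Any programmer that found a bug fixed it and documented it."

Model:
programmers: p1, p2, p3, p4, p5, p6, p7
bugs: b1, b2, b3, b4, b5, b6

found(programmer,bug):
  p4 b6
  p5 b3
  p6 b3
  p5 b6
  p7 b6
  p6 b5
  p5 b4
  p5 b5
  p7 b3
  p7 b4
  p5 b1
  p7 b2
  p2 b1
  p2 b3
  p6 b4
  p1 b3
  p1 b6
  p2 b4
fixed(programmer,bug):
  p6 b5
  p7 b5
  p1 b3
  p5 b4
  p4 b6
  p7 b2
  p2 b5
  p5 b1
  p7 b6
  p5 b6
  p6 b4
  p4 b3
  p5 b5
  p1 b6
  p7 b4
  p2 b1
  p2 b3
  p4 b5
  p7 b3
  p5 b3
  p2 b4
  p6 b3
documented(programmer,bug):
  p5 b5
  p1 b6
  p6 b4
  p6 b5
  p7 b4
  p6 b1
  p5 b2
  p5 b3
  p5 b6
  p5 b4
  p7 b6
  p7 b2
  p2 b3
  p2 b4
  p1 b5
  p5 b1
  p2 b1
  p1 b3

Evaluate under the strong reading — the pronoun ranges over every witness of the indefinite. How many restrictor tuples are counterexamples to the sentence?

"it" takes "a bug" as antecedent — a donkey pronoun bound across the clause boundary.
Strong reading: for every (p,b) with found(p,b), fixed(p,b) ∧ documented(p,b).
Restrictor pairs: (p1,b3) ✓  (p1,b6) ✓  (p2,b1) ✓  (p2,b3) ✓  (p2,b4) ✓  (p4,b6) ✗  (p5,b1) ✓  (p5,b3) ✓  (p5,b4) ✓  (p5,b5) ✓  (p5,b6) ✓  (p6,b3) ✗  (p6,b4) ✓  (p6,b5) ✓  (p7,b2) ✓  (p7,b3) ✗  (p7,b4) ✓  (p7,b6) ✓
Counterexamples (restrictor pairs failing the scope): 3.

3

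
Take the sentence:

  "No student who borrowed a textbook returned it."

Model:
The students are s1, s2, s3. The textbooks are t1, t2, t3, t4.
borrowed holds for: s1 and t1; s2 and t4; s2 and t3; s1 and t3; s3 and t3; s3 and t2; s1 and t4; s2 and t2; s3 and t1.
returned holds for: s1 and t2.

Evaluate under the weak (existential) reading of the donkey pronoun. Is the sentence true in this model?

True

"it" takes "a textbook" as antecedent — a donkey pronoun bound across the clause boundary.
Truth condition: for no (s,t) with borrowed(s,t) does returned(s,t) hold.
Restrictor pairs — does the scope hold? (s1,t1):fails  (s1,t3):fails  (s1,t4):fails  (s2,t2):fails  (s2,t3):fails  (s2,t4):fails  (s3,t1):fails  (s3,t2):fails  (s3,t3):fails
Scope holds for no restrictor pair, so the sentence is true.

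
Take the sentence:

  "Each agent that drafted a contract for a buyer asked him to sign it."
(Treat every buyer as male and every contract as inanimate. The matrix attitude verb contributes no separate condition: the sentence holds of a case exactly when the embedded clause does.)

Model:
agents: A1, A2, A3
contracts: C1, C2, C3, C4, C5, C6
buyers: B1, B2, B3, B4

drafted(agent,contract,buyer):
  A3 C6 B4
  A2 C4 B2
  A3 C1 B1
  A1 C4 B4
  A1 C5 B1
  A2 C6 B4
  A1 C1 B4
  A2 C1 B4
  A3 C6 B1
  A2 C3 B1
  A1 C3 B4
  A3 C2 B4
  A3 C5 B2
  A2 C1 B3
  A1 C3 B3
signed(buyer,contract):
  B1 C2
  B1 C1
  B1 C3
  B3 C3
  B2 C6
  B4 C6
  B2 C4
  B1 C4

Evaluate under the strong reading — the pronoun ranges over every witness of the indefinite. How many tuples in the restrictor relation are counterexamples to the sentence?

9

"him" takes "a buyer" as antecedent and "it" takes "a contract"; both are donkey pronouns co-varying with the restrictor.
Strong reading: for every (a,c,b) with drafted(a,c,b), signed(b,c).
Restrictor triples: (A1,C1,B4)→signed(B4,C1) ✗  (A1,C3,B3)→signed(B3,C3) ✓  (A1,C3,B4)→signed(B4,C3) ✗  (A1,C4,B4)→signed(B4,C4) ✗  (A1,C5,B1)→signed(B1,C5) ✗  (A2,C1,B3)→signed(B3,C1) ✗  (A2,C1,B4)→signed(B4,C1) ✗  (A2,C3,B1)→signed(B1,C3) ✓  (A2,C4,B2)→signed(B2,C4) ✓  (A2,C6,B4)→signed(B4,C6) ✓  (A3,C1,B1)→signed(B1,C1) ✓  (A3,C2,B4)→signed(B4,C2) ✗  (A3,C5,B2)→signed(B2,C5) ✗  (A3,C6,B1)→signed(B1,C6) ✗  (A3,C6,B4)→signed(B4,C6) ✓
Counterexamples (restrictor triples failing the scope): 9.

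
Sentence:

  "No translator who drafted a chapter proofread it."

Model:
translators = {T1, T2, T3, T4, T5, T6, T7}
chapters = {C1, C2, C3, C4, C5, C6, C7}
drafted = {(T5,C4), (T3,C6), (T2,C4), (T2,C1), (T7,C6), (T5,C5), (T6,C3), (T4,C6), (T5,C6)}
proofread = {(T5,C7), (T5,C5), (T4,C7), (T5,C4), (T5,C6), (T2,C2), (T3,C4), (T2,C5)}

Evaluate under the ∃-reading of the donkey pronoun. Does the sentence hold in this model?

"it" takes "a chapter" as antecedent — a donkey pronoun bound across the clause boundary.
Truth condition: for no (t,c) with drafted(t,c) does proofread(t,c) hold.
Restrictor pairs — does the scope hold? (T2,C1):fails  (T2,C4):fails  (T3,C6):fails  (T4,C6):fails  (T5,C4):holds  (T5,C5):holds  (T5,C6):holds  (T6,C3):fails  (T7,C6):fails
Scope holds for 3 pair(s), so the sentence is false.

False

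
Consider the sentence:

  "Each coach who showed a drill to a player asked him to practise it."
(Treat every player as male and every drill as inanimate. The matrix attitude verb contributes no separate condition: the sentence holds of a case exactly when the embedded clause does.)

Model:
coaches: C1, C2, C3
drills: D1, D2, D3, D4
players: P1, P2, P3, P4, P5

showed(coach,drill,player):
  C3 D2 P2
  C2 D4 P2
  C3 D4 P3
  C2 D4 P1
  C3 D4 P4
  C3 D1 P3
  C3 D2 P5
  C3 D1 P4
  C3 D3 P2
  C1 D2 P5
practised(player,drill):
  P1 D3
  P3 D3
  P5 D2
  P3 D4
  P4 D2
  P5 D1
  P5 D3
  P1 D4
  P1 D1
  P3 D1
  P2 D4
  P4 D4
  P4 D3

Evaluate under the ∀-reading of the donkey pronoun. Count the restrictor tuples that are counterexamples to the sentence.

"him" takes "a player" as antecedent and "it" takes "a drill"; both are donkey pronouns co-varying with the restrictor.
Strong reading: for every (c,d,p) with showed(c,d,p), practised(p,d).
Restrictor triples: (C1,D2,P5)→practised(P5,D2) ✓  (C2,D4,P1)→practised(P1,D4) ✓  (C2,D4,P2)→practised(P2,D4) ✓  (C3,D1,P3)→practised(P3,D1) ✓  (C3,D1,P4)→practised(P4,D1) ✗  (C3,D2,P2)→practised(P2,D2) ✗  (C3,D2,P5)→practised(P5,D2) ✓  (C3,D3,P2)→practised(P2,D3) ✗  (C3,D4,P3)→practised(P3,D4) ✓  (C3,D4,P4)→practised(P4,D4) ✓
Counterexamples (restrictor triples failing the scope): 3.

3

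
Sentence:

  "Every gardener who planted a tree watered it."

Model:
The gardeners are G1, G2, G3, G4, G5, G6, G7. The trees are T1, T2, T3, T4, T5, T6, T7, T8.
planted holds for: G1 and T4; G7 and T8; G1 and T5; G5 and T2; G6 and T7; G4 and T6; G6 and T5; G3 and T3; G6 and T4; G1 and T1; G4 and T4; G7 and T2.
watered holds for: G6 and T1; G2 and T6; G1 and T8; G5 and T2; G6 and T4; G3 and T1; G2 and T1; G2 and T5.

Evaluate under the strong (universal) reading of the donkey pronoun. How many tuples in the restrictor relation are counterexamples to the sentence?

10

"it" takes "a tree" as antecedent — a donkey pronoun bound across the clause boundary.
Strong reading: for every (g,t) with planted(g,t), watered(g,t).
Restrictor pairs: (G1,T1) ✗  (G1,T4) ✗  (G1,T5) ✗  (G3,T3) ✗  (G4,T4) ✗  (G4,T6) ✗  (G5,T2) ✓  (G6,T4) ✓  (G6,T5) ✗  (G6,T7) ✗  (G7,T2) ✗  (G7,T8) ✗
Counterexamples (restrictor pairs failing the scope): 10.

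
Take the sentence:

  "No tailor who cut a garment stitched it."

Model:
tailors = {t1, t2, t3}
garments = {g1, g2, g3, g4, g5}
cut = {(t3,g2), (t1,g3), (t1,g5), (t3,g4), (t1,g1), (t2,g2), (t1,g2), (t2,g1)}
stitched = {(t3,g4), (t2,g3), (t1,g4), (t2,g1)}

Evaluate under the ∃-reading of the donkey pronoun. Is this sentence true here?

"it" takes "a garment" as antecedent — a donkey pronoun bound across the clause boundary.
Truth condition: for no (t,g) with cut(t,g) does stitched(t,g) hold.
Restrictor pairs — does the scope hold? (t1,g1):fails  (t1,g2):fails  (t1,g3):fails  (t1,g5):fails  (t2,g1):holds  (t2,g2):fails  (t3,g2):fails  (t3,g4):holds
Scope holds for 2 pair(s), so the sentence is false.

False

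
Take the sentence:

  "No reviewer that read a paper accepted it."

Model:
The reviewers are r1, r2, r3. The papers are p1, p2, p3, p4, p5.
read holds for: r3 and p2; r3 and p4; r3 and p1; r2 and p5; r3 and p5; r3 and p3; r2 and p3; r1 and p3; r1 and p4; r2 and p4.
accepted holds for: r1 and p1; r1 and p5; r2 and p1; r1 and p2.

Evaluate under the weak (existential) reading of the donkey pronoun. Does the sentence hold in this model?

"it" takes "a paper" as antecedent — a donkey pronoun bound across the clause boundary.
Truth condition: for no (r,p) with read(r,p) does accepted(r,p) hold.
Restrictor pairs — does the scope hold? (r1,p3):fails  (r1,p4):fails  (r2,p3):fails  (r2,p4):fails  (r2,p5):fails  (r3,p1):fails  (r3,p2):fails  (r3,p3):fails  (r3,p4):fails  (r3,p5):fails
Scope holds for no restrictor pair, so the sentence is true.

True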